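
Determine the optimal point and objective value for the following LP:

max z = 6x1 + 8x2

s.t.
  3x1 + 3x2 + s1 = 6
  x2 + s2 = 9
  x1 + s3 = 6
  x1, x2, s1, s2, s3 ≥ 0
Each vertex is the intersection of two constraint boundaries that also satisfies all remaining constraints:
  x1 = 0 and x2 = 0 → (0, 0)
  3x1 + 3x2 = 6 and x2 = 0 → (2, 0)
  3x1 + 3x2 = 6 and x1 = 0 → (0, 2)

Evaluating z = 6x1 + 8x2 at each vertex:
  (0, 0): z = 0
  (2, 0): z = 12
  (0, 2): z = 16

The maximum is at (0, 2) with z = 16.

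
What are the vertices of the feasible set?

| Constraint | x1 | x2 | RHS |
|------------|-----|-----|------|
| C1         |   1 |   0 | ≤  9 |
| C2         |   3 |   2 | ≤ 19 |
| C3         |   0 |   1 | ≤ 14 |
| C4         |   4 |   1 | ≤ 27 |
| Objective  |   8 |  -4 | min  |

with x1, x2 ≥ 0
Each vertex is the intersection of two constraint boundaries that also satisfies all remaining constraints:
  x1 = 0 and x2 = 0 → (0, 0)
  3x1 + 2x2 = 19 and x2 = 0 → (6.333, 0)
  3x1 + 2x2 = 19 and x1 = 0 → (0, 9.5)

Vertices: (0, 0), (6.333, 0), (0, 9.5)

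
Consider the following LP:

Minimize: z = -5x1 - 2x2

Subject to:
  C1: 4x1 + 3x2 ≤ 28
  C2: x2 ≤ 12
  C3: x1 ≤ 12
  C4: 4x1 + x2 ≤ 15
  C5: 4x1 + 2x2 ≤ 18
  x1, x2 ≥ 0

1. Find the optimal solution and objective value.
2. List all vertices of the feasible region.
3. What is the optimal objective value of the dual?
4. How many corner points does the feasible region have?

1. x1 = 3, x2 = 3, z = -21
2. (0, 0), (3.75, 0), (3, 3), (0, 9)
3. -21 (by strong duality, equal to the primal optimum)
4. 4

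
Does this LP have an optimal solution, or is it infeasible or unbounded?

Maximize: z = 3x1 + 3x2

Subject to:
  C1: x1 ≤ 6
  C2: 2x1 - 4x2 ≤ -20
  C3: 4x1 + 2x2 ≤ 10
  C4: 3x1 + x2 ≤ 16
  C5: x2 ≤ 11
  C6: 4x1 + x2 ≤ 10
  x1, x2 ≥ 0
The point (0, 5) satisfies every constraint, so the LP is feasible; the constraints give x1 ≤ 6 and x2 ≤ 11, which with x1, x2 ≥ 0 keep the feasible region inside a bounded box. A feasible, bounded LP attains a finite optimum at a vertex.

Evaluating z = 3x1 + 3x2 at each vertex:
  (0, 5): z = 15

Feasible with finite optimum z* = 15 at (0, 5).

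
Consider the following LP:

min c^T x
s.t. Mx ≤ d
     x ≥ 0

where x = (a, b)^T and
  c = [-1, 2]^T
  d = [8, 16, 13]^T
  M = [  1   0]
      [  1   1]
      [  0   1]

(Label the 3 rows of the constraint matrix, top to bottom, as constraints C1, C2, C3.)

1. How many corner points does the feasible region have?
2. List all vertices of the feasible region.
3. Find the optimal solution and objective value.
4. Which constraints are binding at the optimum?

1. 5
2. (0, 0), (8, 0), (8, 8), (3, 13), (0, 13)
3. a = 8, b = 0, z = -8
4. C1, b ≥ 0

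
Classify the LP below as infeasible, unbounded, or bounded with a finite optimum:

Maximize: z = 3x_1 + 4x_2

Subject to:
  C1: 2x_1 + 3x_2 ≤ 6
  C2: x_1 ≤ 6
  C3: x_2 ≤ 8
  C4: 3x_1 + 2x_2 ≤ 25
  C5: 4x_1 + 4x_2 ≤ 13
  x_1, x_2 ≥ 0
The point (3, 0) satisfies every constraint, so the LP is feasible; the constraints give x_1 ≤ 6 and x_2 ≤ 8, which with x_1, x_2 ≥ 0 keep the feasible region inside a bounded box. A feasible, bounded LP attains a finite optimum at a vertex.

Feasible with finite optimum z* = 9 at (3, 0).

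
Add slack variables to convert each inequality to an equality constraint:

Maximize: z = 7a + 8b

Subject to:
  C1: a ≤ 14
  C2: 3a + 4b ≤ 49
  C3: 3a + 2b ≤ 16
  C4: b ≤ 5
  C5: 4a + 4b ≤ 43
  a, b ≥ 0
max z = 7a + 8b

s.t.
  a + s1 = 14
  3a + 4b + s2 = 49
  3a + 2b + s3 = 16
  b + s4 = 5
  4a + 4b + s5 = 43
  a, b, s1, s2, s3, s4, s5 ≥ 0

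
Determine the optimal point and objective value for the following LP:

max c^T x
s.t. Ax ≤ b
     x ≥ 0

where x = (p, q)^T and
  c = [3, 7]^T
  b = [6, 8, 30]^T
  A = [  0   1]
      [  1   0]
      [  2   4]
p = 3, q = 6, z = 51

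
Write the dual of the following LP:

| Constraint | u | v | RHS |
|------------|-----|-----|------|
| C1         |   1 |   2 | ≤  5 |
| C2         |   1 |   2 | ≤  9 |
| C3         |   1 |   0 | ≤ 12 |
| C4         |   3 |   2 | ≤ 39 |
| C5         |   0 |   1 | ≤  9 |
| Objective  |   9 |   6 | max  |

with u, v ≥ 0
Minimize: z = 5y1 + 9y2 + 12y3 + 39y4 + 9y5

Subject to:
  C1: -y1 - y2 - y3 - 3y4 ≤ -9
  C2: -2y1 - 2y2 - 2y4 - y5 ≤ -6
  y1, y2, y3, y4, y5 ≥ 0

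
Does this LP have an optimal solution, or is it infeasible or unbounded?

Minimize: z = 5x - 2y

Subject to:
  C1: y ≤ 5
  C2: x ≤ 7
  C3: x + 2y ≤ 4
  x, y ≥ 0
The point (0, 2) satisfies every constraint, so the LP is feasible; the constraints give x ≤ 7 and y ≤ 5, which with x, y ≥ 0 keep the feasible region inside a bounded box. A feasible, bounded LP attains a finite optimum at a vertex.

Evaluating z = 5x - 2y at each vertex:
  (0, 0): z = 0
  (4, 0): z = 20
  (0, 2): z = -4

Feasible with finite optimum z* = -4 at (0, 2).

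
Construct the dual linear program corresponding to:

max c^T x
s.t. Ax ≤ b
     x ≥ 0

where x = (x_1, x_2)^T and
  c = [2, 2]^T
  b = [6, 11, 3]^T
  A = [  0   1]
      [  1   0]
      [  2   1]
Minimize: z = 6y1 + 11y2 + 3y3

Subject to:
  C1: -y2 - 2y3 ≤ -2
  C2: -y1 - y3 ≤ -2
  y1, y2, y3 ≥ 0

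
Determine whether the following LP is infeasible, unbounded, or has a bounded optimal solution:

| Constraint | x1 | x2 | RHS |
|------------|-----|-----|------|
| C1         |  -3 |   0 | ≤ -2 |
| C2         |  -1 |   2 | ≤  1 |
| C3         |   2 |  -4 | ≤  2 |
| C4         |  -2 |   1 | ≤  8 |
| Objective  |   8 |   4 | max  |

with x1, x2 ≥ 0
Feasible point: (1, 0) satisfies every constraint, so the LP is feasible.
Direction d = (2, 1): for each constraint row a, a·d ≤ 0 —
  (-3)(2) + (0)(1) = -6 ≤ 0
  (-1)(2) + (2)(1) = 0 ≤ 0
  (2)(2) + (-4)(1) = 0 ≤ 0
  (-2)(2) + (1)(1) = -3 ≤ 0
and d ≥ 0, so (1, 0) + t·d stays feasible for every t ≥ 0. Along this ray z = 8x1 + 4x2 changes by 20 per unit t, so z → +∞.

The LP is unbounded; z can be made arbitrarily large.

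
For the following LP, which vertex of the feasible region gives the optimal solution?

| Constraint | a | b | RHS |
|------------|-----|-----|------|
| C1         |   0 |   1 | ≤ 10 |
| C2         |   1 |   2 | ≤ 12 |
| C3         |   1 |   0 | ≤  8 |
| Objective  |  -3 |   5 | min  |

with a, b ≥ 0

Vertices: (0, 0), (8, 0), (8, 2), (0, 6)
(8, 0) with z = -24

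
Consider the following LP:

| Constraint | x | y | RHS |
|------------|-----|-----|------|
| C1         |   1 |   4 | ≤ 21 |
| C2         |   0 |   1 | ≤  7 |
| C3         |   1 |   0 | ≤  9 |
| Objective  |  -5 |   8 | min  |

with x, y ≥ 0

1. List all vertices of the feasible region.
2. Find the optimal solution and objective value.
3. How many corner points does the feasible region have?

1. (0, 0), (9, 0), (9, 3), (0, 5.25)
2. x = 9, y = 0, z = -45
3. 4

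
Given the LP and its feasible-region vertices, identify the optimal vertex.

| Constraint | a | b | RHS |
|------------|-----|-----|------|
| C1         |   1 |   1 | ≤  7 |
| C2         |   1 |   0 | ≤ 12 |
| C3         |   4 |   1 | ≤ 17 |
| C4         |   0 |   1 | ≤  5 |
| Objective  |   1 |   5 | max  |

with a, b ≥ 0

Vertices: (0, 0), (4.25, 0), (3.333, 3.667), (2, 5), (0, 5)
Evaluating z = a + 5b at each vertex:
  (0, 0): z = 0
  (4.25, 0): z = 4.25
  (3.333, 3.667): z = 21.67
  (2, 5): z = 27
  (0, 5): z = 25

The largest value is z = 27, attained at (2, 5).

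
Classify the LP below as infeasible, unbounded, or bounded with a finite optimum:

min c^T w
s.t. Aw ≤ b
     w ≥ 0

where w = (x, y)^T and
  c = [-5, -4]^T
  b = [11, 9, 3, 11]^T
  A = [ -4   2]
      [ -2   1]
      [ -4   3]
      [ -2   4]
Feasible point: (0, 0) satisfies every constraint, so the LP is feasible.
Direction d = (1, 0): for each constraint row a, a·d ≤ 0 —
  (-4)(1) + (2)(0) = -4 ≤ 0
  (-2)(1) + (1)(0) = -2 ≤ 0
  (-4)(1) + (3)(0) = -4 ≤ 0
  (-2)(1) + (4)(0) = -2 ≤ 0
and d ≥ 0, so (0, 0) + t·d stays feasible for every t ≥ 0. Along this ray z = -5x - 4y changes by -5 per unit t, so z → −∞.

Unbounded: there is a feasible ray along which z → −∞.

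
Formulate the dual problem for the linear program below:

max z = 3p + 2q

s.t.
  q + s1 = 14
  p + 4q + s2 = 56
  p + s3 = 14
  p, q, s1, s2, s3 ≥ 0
Minimize: z = 14y1 + 56y2 + 14y3

Subject to:
  C1: -y2 - y3 ≤ -3
  C2: -y1 - 4y2 ≤ -2
  y1, y2, y3 ≥ 0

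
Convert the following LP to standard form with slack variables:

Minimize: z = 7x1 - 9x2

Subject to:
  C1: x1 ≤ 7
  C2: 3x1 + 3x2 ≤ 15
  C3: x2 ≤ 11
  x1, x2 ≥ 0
min z = 7x1 - 9x2

s.t.
  x1 + s1 = 7
  3x1 + 3x2 + s2 = 15
  x2 + s3 = 11
  x1, x2, s1, s2, s3 ≥ 0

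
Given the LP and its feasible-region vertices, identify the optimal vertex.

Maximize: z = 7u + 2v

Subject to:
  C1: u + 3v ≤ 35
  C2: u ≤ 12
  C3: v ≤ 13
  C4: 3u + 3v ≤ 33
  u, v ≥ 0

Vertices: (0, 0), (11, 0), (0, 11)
Evaluating z = 7u + 2v at each vertex:
  (0, 0): z = 0
  (11, 0): z = 77
  (0, 11): z = 22

The largest value is z = 77, attained at (11, 0).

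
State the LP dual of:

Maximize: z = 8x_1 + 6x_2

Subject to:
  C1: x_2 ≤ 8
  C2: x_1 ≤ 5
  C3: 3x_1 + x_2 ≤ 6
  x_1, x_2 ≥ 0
Minimize: z = 8y1 + 5y2 + 6y3

Subject to:
  C1: -y2 - 3y3 ≤ -8
  C2: -y1 - y3 ≤ -6
  y1, y2, y3 ≥ 0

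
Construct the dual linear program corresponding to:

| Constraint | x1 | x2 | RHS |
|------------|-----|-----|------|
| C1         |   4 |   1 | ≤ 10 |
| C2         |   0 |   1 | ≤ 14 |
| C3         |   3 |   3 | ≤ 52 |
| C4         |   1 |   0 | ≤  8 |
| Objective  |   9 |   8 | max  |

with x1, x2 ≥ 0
Minimize: z = 10y1 + 14y2 + 52y3 + 8y4

Subject to:
  C1: -4y1 - 3y3 - y4 ≤ -9
  C2: -y1 - y2 - 3y3 ≤ -8
  y1, y2, y3, y4 ≥ 0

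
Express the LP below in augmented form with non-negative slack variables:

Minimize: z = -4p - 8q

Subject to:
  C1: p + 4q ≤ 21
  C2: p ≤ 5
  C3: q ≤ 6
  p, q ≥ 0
min z = -4p - 8q

s.t.
  p + 4q + s1 = 21
  p + s2 = 5
  q + s3 = 6
  p, q, s1, s2, s3 ≥ 0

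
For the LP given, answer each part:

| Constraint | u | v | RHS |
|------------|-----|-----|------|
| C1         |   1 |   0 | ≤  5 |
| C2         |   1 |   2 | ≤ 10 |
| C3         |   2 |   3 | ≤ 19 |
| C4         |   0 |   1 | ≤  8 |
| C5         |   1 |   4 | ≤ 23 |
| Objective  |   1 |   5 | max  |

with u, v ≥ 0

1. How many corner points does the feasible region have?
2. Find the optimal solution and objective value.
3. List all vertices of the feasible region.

1. 4
2. u = 0, v = 5, z = 25
3. (0, 0), (5, 0), (5, 2.5), (0, 5)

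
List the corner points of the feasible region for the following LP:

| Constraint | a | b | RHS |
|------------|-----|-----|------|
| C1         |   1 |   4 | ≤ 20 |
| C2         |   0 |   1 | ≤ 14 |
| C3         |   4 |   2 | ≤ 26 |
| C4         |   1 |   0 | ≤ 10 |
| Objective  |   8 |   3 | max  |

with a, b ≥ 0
Each vertex is the intersection of two constraint boundaries that also satisfies all remaining constraints:
  a = 0 and b = 0 → (0, 0)
  4a + 2b = 26 and b = 0 → (6.5, 0)
  a + 4b = 20 and 4a + 2b = 26 → (4.571, 3.857)
  a + 4b = 20 and a = 0 → (0, 5)

Vertices: (0, 0), (6.5, 0), (4.571, 3.857), (0, 5)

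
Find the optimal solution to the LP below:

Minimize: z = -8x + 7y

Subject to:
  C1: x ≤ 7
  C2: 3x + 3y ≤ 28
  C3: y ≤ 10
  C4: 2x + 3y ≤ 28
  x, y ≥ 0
x = 7, y = 0, z = -56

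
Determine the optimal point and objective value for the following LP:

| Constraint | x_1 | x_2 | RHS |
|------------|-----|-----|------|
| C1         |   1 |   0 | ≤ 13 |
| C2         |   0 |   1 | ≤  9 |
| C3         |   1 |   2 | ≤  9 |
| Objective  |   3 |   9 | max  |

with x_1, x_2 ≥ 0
x_1 = 0, x_2 = 4.5, z = 40.5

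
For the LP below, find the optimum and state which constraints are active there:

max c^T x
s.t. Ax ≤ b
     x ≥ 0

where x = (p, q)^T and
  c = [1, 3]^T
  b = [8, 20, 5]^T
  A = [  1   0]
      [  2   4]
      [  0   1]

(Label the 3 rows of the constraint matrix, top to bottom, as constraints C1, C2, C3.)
Optimal: p = 0, q = 5
Slack at optimum:
  C1: slack = 8
  C2: slack = 0 (binding)
  C3: slack = 0 (binding)
  p ≥ 0: p = 0 (binding)
  q ≥ 0: q = 5
Binding constraints: C2, C3, p ≥ 0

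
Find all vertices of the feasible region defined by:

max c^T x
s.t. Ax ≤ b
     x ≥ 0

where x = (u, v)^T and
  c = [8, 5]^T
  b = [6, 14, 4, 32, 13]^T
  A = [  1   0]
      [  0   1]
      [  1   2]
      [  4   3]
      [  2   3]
Each vertex is the intersection of two constraint boundaries that also satisfies all remaining constraints:
  u = 0 and v = 0 → (0, 0)
  u + 2v = 4 and v = 0 → (4, 0)
  u + 2v = 4 and u = 0 → (0, 2)

Vertices: (0, 0), (4, 0), (0, 2)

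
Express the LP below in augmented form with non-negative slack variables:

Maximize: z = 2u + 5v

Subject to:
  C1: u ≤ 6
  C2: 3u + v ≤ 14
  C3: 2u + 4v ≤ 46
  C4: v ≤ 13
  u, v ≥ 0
max z = 2u + 5v

s.t.
  u + s1 = 6
  3u + v + s2 = 14
  2u + 4v + s3 = 46
  v + s4 = 13
  u, v, s1, s2, s3, s4 ≥ 0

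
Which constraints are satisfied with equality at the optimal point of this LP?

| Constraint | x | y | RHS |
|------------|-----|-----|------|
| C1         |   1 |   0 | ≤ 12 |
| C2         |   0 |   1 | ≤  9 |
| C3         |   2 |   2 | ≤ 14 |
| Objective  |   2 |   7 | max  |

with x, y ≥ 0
Optimal: x = 0, y = 7
Binding: C3, x ≥ 0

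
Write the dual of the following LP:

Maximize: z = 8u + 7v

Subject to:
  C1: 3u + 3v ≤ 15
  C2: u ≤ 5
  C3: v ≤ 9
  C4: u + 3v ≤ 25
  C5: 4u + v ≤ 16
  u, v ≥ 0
Minimize: z = 15y1 + 5y2 + 9y3 + 25y4 + 16y5

Subject to:
  C1: -3y1 - y2 - y4 - 4y5 ≤ -8
  C2: -3y1 - y3 - 3y4 - y5 ≤ -7
  y1, y2, y3, y4, y5 ≥ 0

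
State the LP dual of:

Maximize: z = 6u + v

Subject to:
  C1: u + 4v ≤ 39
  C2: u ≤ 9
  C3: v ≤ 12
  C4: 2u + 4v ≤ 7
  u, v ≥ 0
Minimize: z = 39y1 + 9y2 + 12y3 + 7y4

Subject to:
  C1: -y1 - y2 - 2y4 ≤ -6
  C2: -4y1 - y3 - 4y4 ≤ -1
  y1, y2, y3, y4 ≥ 0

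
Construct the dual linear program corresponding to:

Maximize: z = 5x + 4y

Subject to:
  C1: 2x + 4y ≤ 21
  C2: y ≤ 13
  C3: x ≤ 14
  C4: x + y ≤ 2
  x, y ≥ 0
Minimize: z = 21y1 + 13y2 + 14y3 + 2y4

Subject to:
  C1: -2y1 - y3 - y4 ≤ -5
  C2: -4y1 - y2 - y4 ≤ -4
  y1, y2, y3, y4 ≥ 0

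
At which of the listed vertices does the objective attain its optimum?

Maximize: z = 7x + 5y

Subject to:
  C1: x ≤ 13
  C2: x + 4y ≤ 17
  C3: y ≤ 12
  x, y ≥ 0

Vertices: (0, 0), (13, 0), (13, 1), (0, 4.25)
Evaluating z = 7x + 5y at each vertex:
  (0, 0): z = 0
  (13, 0): z = 91
  (13, 1): z = 96
  (0, 4.25): z = 21.25

The largest value is z = 96, attained at (13, 1).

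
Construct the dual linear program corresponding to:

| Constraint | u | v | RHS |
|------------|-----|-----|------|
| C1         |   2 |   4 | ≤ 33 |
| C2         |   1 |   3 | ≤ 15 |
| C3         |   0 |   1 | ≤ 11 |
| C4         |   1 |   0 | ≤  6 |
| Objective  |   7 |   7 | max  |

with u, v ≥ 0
Minimize: z = 33y1 + 15y2 + 11y3 + 6y4

Subject to:
  C1: -2y1 - y2 - y4 ≤ -7
  C2: -4y1 - 3y2 - y3 ≤ -7
  y1, y2, y3, y4 ≥ 0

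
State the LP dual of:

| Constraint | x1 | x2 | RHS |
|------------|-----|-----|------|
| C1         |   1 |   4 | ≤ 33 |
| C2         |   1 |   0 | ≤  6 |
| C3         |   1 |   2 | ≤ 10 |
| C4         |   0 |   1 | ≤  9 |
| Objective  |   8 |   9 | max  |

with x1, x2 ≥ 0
Minimize: z = 33y1 + 6y2 + 10y3 + 9y4

Subject to:
  C1: -y1 - y2 - y3 ≤ -8
  C2: -4y1 - 2y3 - y4 ≤ -9
  y1, y2, y3, y4 ≥ 0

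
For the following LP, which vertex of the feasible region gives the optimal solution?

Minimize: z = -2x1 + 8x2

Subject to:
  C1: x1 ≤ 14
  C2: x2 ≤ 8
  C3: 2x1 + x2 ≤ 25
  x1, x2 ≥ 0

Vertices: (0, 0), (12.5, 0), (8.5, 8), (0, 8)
(12.5, 0) with z = -25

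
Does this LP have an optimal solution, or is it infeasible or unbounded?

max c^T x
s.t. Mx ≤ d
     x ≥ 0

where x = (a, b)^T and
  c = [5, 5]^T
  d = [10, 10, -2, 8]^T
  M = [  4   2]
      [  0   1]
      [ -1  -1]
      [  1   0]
The point (0, 5) satisfies every constraint, so the LP is feasible; the constraints give a ≤ 8 and b ≤ 10, which with a, b ≥ 0 keep the feasible region inside a bounded box. A feasible, bounded LP attains a finite optimum at a vertex.

Evaluating z = 5a + 5b at each vertex:
  (2, 0): z = 10
  (2.5, 0): z = 12.5
  (0, 5): z = 25
  (0, 2): z = 10

Feasible with finite optimum z* = 25 at (0, 5).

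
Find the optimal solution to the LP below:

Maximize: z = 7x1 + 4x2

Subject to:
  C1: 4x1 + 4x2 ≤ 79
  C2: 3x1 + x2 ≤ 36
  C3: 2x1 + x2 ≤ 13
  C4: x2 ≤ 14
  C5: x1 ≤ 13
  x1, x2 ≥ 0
Each vertex is the intersection of two constraint boundaries that also satisfies all remaining constraints:
  x1 = 0 and x2 = 0 → (0, 0)
  2x1 + x2 = 13 and x2 = 0 → (6.5, 0)
  2x1 + x2 = 13 and x1 = 0 → (0, 13)

Evaluating z = 7x1 + 4x2 at each vertex:
  (0, 0): z = 0
  (6.5, 0): z = 45.5
  (0, 13): z = 52

The maximum is at (0, 13) with z = 52.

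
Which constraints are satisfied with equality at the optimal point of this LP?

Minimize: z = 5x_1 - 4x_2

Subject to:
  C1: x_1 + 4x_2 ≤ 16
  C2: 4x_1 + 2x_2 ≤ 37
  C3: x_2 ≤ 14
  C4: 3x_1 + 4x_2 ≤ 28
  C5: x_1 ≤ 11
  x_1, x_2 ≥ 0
Optimal: x_1 = 0, x_2 = 4
Binding: C1, x_1 ≥ 0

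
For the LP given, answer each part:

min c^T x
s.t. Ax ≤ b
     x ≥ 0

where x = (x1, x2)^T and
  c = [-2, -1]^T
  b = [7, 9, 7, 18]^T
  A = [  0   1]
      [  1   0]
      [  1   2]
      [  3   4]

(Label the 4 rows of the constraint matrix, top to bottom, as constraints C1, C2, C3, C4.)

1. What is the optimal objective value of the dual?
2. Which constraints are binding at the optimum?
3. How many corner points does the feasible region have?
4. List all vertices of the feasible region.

1. -12 (by strong duality, equal to the primal optimum)
2. C4, x2 ≥ 0
3. 4
4. (0, 0), (6, 0), (4, 1.5), (0, 3.5)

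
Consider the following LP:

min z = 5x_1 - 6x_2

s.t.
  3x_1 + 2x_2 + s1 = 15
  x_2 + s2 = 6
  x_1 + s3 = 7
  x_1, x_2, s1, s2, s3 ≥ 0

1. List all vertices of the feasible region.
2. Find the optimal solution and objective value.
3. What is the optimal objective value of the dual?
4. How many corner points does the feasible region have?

1. (0, 0), (5, 0), (1, 6), (0, 6)
2. x_1 = 0, x_2 = 6, z = -36
3. -36 (by strong duality, equal to the primal optimum)
4. 4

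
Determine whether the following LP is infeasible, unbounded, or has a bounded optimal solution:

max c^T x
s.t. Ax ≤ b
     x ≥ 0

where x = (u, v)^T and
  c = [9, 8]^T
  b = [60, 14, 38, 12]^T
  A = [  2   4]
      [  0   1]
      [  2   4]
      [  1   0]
The point (12, 3.5) satisfies every constraint, so the LP is feasible; the constraints give u ≤ 12 and v ≤ 14, which with u, v ≥ 0 keep the feasible region inside a bounded box. A feasible, bounded LP attains a finite optimum at a vertex.

Bounded optimum: z* = 136 at (12, 3.5).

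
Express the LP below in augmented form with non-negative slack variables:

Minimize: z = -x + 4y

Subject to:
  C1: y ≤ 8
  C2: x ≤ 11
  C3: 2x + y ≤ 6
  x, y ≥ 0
min z = -x + 4y

s.t.
  y + s1 = 8
  x + s2 = 11
  2x + y + s3 = 6
  x, y, s1, s2, s3 ≥ 0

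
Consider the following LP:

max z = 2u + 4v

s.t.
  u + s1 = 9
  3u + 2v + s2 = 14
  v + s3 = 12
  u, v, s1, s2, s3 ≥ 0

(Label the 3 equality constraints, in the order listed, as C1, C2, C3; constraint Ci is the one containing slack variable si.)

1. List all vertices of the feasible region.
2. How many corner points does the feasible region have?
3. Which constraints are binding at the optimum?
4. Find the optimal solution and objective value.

1. (0, 0), (4.667, 0), (0, 7)
2. 3
3. C2, u ≥ 0
4. u = 0, v = 7, z = 28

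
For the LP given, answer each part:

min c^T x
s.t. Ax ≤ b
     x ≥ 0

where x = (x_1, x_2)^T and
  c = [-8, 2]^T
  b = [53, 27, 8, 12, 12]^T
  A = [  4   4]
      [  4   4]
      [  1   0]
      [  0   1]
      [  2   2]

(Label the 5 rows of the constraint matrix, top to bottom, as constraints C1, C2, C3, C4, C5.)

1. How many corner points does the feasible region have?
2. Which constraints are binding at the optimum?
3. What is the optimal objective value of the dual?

1. 3
2. C5, x_2 ≥ 0
3. -48 (by strong duality, equal to the primal optimum)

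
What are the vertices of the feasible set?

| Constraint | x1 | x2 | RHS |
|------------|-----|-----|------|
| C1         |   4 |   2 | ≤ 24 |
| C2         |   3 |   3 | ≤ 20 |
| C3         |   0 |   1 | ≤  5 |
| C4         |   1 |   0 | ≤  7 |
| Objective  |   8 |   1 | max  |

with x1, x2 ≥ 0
Each vertex is the intersection of two constraint boundaries that also satisfies all remaining constraints:
  x1 = 0 and x2 = 0 → (0, 0)
  4x1 + 2x2 = 24 and x2 = 0 → (6, 0)
  4x1 + 2x2 = 24 and 3x1 + 3x2 = 20 → (5.333, 1.333)
  3x1 + 3x2 = 20 and x2 = 5 → (1.667, 5)
  x2 = 5 and x1 = 0 → (0, 5)

Vertices: (0, 0), (6, 0), (5.333, 1.333), (1.667, 5), (0, 5)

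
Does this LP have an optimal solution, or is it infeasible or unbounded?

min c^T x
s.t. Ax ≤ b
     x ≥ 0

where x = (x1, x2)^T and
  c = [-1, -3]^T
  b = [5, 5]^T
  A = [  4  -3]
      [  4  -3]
Feasible point: (0, 0) satisfies every constraint, so the LP is feasible.
Direction d = (0, 1): for each constraint row a, a·d ≤ 0 —
  (4)(0) + (-3)(1) = -3 ≤ 0
  (4)(0) + (-3)(1) = -3 ≤ 0
and d ≥ 0, so (0, 0) + t·d stays feasible for every t ≥ 0. Along this ray z = -x1 - 3x2 changes by -3 per unit t, so z → −∞.

Unbounded — the objective can decrease without bound over the feasible region.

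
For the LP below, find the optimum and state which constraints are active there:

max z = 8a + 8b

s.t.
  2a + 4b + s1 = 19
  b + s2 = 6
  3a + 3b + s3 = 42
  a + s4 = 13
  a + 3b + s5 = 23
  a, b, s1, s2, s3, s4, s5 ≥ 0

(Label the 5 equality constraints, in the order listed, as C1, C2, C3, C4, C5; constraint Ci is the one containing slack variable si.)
Optimal: a = 9.5, b = 0
Binding: C1, b ≥ 0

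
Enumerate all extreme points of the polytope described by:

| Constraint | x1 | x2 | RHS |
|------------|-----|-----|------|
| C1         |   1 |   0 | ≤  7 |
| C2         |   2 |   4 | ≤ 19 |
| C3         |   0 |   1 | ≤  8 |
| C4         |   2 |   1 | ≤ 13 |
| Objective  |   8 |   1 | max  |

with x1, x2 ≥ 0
Each vertex is the intersection of two constraint boundaries that also satisfies all remaining constraints:
  x1 = 0 and x2 = 0 → (0, 0)
  2x1 + x2 = 13 and x2 = 0 → (6.5, 0)
  2x1 + 4x2 = 19 and 2x1 + x2 = 13 → (5.5, 2)
  2x1 + 4x2 = 19 and x1 = 0 → (0, 4.75)

Vertices: (0, 0), (6.5, 0), (5.5, 2), (0, 4.75)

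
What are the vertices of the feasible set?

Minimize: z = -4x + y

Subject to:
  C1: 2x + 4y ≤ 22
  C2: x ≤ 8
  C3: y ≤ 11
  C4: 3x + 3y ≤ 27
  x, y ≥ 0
Each vertex is the intersection of two constraint boundaries that also satisfies all remaining constraints:
  x = 0 and y = 0 → (0, 0)
  x = 8 and y = 0 → (8, 0)
  x = 8 and 3x + 3y = 27 → (8, 1)
  2x + 4y = 22 and 3x + 3y = 27 → (7, 2)
  2x + 4y = 22 and x = 0 → (0, 5.5)

Vertices: (0, 0), (8, 0), (8, 1), (7, 2), (0, 5.5)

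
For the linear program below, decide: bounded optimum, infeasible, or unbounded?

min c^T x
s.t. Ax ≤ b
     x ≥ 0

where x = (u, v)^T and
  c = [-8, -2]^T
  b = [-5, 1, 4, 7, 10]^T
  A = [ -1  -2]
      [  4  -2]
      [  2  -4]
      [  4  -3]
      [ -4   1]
Feasible point: (0, 3) satisfies every constraint, so the LP is feasible.
Direction d = (1, 2): for each constraint row a, a·d ≤ 0 —
  (-1)(1) + (-2)(2) = -5 ≤ 0
  (4)(1) + (-2)(2) = 0 ≤ 0
  (2)(1) + (-4)(2) = -6 ≤ 0
  (4)(1) + (-3)(2) = -2 ≤ 0
  (-4)(1) + (1)(2) = -2 ≤ 0
and d ≥ 0, so (0, 3) + t·d stays feasible for every t ≥ 0. Along this ray z = -8u - 2v changes by -12 per unit t, so z → −∞.

Unbounded: there is a feasible ray along which z → −∞.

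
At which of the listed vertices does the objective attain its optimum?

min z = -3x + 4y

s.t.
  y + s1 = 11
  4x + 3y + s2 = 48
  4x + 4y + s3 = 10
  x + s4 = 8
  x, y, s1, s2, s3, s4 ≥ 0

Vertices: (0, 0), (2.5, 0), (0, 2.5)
Evaluating z = -3x + 4y at each vertex:
  (0, 0): z = 0
  (2.5, 0): z = -7.5
  (0, 2.5): z = 10

The smallest value is z = -7.5, attained at (2.5, 0).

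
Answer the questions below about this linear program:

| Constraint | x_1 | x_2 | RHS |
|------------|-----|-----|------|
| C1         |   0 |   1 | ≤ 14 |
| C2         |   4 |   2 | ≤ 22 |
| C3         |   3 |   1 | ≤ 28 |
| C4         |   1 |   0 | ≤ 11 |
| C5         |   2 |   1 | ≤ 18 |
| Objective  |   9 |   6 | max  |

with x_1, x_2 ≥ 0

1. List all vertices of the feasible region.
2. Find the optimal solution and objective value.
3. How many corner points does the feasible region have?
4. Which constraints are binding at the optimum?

1. (0, 0), (5.5, 0), (0, 11)
2. x_1 = 0, x_2 = 11, z = 66
3. 3
4. C2, x_1 ≥ 0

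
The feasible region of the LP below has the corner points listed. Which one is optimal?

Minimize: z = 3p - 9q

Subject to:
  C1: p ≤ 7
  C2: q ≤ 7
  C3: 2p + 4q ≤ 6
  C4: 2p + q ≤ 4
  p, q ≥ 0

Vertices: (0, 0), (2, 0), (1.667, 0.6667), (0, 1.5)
Evaluating z = 3p - 9q at each vertex:
  (0, 0): z = 0
  (2, 0): z = 6
  (1.667, 0.6667): z = -1
  (0, 1.5): z = -13.5

The smallest value is z = -13.5, attained at (0, 1.5).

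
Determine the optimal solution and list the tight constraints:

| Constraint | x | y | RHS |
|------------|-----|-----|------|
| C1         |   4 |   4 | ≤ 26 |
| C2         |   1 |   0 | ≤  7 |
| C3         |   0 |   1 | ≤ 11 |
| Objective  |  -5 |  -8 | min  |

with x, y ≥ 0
Optimal: x = 0, y = 6.5
Slack at optimum:
  C1: slack = 0 (binding)
  C2: slack = 7
  C3: slack = 4.5
  x ≥ 0: x = 0 (binding)
  y ≥ 0: y = 6.5
Binding constraints: C1, x ≥ 0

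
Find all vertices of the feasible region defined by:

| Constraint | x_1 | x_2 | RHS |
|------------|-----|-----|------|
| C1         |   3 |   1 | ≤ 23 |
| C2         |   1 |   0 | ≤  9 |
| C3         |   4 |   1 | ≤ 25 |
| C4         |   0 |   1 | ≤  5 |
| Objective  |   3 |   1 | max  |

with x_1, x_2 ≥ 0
Each vertex is the intersection of two constraint boundaries that also satisfies all remaining constraints:
  x_1 = 0 and x_2 = 0 → (0, 0)
  4x_1 + x_2 = 25 and x_2 = 0 → (6.25, 0)
  4x_1 + x_2 = 25 and x_2 = 5 → (5, 5)
  x_2 = 5 and x_1 = 0 → (0, 5)

Vertices: (0, 0), (6.25, 0), (5, 5), (0, 5)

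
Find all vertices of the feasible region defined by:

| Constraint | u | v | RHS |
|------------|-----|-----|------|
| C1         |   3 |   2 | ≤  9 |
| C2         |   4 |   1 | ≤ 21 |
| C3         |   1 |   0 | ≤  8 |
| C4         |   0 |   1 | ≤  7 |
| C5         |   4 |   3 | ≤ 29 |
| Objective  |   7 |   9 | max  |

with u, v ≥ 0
Each vertex is the intersection of two constraint boundaries that also satisfies all remaining constraints:
  u = 0 and v = 0 → (0, 0)
  3u + 2v = 9 and v = 0 → (3, 0)
  3u + 2v = 9 and u = 0 → (0, 4.5)

Vertices: (0, 0), (3, 0), (0, 4.5)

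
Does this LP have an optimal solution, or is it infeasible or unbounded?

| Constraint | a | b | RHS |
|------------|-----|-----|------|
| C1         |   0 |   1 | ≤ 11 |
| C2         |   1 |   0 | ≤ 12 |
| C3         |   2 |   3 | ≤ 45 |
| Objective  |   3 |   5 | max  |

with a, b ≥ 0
The point (6, 11) satisfies every constraint, so the LP is feasible; the constraints give a ≤ 12 and b ≤ 11, which with a, b ≥ 0 keep the feasible region inside a bounded box. A feasible, bounded LP attains a finite optimum at a vertex.

Evaluating z = 3a + 5b at each vertex:
  (0, 0): z = 0
  (12, 0): z = 36
  (12, 7): z = 71
  (6, 11): z = 73
  (0, 11): z = 55

Bounded optimum: z* = 73 at (6, 11).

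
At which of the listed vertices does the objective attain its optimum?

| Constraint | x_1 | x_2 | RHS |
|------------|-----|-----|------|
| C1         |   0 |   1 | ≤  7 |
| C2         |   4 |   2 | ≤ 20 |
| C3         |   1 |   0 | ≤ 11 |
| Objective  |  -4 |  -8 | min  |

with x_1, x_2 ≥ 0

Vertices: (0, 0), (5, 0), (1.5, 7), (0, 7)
(1.5, 7) with z = -62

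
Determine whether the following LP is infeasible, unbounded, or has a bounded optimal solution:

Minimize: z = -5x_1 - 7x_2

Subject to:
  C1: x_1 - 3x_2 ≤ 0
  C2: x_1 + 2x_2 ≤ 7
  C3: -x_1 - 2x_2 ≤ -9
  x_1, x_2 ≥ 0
C2 requires x_1 + 2x_2 ≤ 7, while C3 (-x_1 - 2x_2 ≤ -9) is equivalent to x_1 + 2x_2 ≥ 9. Together they would need 9 ≤ x_1 + 2x_2 ≤ 7, which is impossible since 9 > 7. No point satisfies all constraints.

The feasible region is empty; the LP is infeasible.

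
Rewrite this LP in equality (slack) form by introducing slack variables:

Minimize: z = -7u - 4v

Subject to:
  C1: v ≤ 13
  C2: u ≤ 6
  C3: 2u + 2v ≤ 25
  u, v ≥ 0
min z = -7u - 4v

s.t.
  v + s1 = 13
  u + s2 = 6
  2u + 2v + s3 = 25
  u, v, s1, s2, s3 ≥ 0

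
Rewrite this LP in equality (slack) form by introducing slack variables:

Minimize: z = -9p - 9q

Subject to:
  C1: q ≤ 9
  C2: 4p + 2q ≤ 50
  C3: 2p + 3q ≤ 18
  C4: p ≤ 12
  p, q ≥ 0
min z = -9p - 9q

s.t.
  q + s1 = 9
  4p + 2q + s2 = 50
  2p + 3q + s3 = 18
  p + s4 = 12
  p, q, s1, s2, s3, s4 ≥ 0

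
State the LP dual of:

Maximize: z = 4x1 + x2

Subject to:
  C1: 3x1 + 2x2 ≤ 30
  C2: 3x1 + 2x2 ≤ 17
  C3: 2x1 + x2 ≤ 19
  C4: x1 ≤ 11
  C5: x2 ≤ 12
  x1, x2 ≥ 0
Minimize: z = 30y1 + 17y2 + 19y3 + 11y4 + 12y5

Subject to:
  C1: -3y1 - 3y2 - 2y3 - y4 ≤ -4
  C2: -2y1 - 2y2 - y3 - y5 ≤ -1
  y1, y2, y3, y4, y5 ≥ 0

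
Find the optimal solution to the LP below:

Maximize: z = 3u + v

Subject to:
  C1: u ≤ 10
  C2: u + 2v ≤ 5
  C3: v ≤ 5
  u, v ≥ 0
Each vertex is the intersection of two constraint boundaries that also satisfies all remaining constraints:
  u = 0 and v = 0 → (0, 0)
  u + 2v = 5 and v = 0 → (5, 0)
  u + 2v = 5 and u = 0 → (0, 2.5)

Evaluating z = 3u + v at each vertex:
  (0, 0): z = 0
  (5, 0): z = 15
  (0, 2.5): z = 2.5

The maximum is at (5, 0) with z = 15.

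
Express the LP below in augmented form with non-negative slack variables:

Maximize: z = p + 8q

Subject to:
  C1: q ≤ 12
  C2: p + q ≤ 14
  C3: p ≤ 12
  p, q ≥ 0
max z = p + 8q

s.t.
  q + s1 = 12
  p + q + s2 = 14
  p + s3 = 12
  p, q, s1, s2, s3 ≥ 0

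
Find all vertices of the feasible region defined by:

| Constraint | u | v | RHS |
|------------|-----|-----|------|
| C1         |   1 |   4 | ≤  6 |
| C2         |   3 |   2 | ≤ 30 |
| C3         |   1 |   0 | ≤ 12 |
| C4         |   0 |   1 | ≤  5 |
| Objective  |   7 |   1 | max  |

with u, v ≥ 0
Each vertex is the intersection of two constraint boundaries that also satisfies all remaining constraints:
  u = 0 and v = 0 → (0, 0)
  u + 4v = 6 and v = 0 → (6, 0)
  u + 4v = 6 and u = 0 → (0, 1.5)

Vertices: (0, 0), (6, 0), (0, 1.5)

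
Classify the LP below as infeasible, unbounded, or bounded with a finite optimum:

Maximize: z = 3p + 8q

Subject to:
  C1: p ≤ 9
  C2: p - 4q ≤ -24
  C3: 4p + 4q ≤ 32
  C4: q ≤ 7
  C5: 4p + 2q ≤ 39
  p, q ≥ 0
The point (1, 7) satisfies every constraint, so the LP is feasible; the constraints give p ≤ 9 and q ≤ 7, which with p, q ≥ 0 keep the feasible region inside a bounded box. A feasible, bounded LP attains a finite optimum at a vertex.

Bounded optimum: z* = 59 at (1, 7).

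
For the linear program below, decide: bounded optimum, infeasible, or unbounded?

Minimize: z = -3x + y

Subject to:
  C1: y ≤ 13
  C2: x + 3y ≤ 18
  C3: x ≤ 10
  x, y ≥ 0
The point (10, 0) satisfies every constraint, so the LP is feasible; the constraints give x ≤ 10 and y ≤ 13, which with x, y ≥ 0 keep the feasible region inside a bounded box. A feasible, bounded LP attains a finite optimum at a vertex.

Evaluating z = -3x + y at each vertex:
  (0, 0): z = 0
  (10, 0): z = -30
  (10, 2.667): z = -27.33
  (0, 6): z = 6

Feasible with finite optimum z* = -30 at (10, 0).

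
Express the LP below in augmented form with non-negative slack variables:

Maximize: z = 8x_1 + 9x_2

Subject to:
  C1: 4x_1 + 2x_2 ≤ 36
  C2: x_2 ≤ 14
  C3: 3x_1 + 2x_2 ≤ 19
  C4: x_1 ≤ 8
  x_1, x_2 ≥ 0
max z = 8x_1 + 9x_2

s.t.
  4x_1 + 2x_2 + s1 = 36
  x_2 + s2 = 14
  3x_1 + 2x_2 + s3 = 19
  x_1 + s4 = 8
  x_1, x_2, s1, s2, s3, s4 ≥ 0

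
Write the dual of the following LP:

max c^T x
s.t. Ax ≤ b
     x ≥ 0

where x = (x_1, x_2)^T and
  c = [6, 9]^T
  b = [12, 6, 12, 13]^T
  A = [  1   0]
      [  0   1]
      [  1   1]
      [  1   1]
Minimize: z = 12y1 + 6y2 + 12y3 + 13y4

Subject to:
  C1: -y1 - y3 - y4 ≤ -6
  C2: -y2 - y3 - y4 ≤ -9
  y1, y2, y3, y4 ≥ 0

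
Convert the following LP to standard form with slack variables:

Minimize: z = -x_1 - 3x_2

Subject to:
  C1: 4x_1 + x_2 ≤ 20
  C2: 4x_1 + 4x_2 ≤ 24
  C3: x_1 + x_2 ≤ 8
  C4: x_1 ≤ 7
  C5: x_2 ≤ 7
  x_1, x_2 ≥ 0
min z = -x_1 - 3x_2

s.t.
  4x_1 + x_2 + s1 = 20
  4x_1 + 4x_2 + s2 = 24
  x_1 + x_2 + s3 = 8
  x_1 + s4 = 7
  x_2 + s5 = 7
  x_1, x_2, s1, s2, s3, s4, s5 ≥ 0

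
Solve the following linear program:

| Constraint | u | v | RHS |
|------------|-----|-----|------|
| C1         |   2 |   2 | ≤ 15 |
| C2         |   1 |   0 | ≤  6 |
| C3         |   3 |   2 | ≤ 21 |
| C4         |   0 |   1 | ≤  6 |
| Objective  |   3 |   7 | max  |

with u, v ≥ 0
Each vertex is the intersection of two constraint boundaries that also satisfies all remaining constraints:
  u = 0 and v = 0 → (0, 0)
  u = 6 and v = 0 → (6, 0)
  2u + 2v = 15 and u = 6 → (6, 1.5)
  2u + 2v = 15 and v = 6 → (1.5, 6)
  v = 6 and u = 0 → (0, 6)

Evaluating z = 3u + 7v at each vertex:
  (0, 0): z = 0
  (6, 0): z = 18
  (6, 1.5): z = 28.5
  (1.5, 6): z = 46.5
  (0, 6): z = 42

The maximum is at (1.5, 6) with z = 46.5.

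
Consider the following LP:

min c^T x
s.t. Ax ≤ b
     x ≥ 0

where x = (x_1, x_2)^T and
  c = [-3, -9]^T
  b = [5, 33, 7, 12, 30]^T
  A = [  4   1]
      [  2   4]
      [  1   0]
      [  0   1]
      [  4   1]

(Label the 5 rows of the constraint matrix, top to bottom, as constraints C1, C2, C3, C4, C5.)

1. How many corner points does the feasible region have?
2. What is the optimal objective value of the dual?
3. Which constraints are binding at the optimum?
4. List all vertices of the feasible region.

1. 3
2. -45 (by strong duality, equal to the primal optimum)
3. C1, x_1 ≥ 0
4. (0, 0), (1.25, 0), (0, 5)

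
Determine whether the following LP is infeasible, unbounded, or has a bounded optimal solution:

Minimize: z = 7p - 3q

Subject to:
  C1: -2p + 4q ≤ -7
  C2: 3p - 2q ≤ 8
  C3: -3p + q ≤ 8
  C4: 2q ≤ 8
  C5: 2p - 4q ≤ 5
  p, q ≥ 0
C5 requires 2p - 4q ≤ 5, while C1 (-2p + 4q ≤ -7) is equivalent to 2p - 4q ≥ 7. Together they would need 7 ≤ 2p - 4q ≤ 5, which is impossible since 7 > 5. No point satisfies all constraints.

Infeasible: no point satisfies all constraints simultaneously.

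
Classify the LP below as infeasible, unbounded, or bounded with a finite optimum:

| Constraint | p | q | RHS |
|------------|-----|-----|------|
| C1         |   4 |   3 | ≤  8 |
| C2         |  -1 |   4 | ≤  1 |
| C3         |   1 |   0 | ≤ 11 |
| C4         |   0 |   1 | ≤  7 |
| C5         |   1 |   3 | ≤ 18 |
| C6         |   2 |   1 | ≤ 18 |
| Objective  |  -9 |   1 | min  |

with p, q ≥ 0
The point (2, 0) satisfies every constraint, so the LP is feasible; the constraints give p ≤ 11 and q ≤ 7, which with p, q ≥ 0 keep the feasible region inside a bounded box. A feasible, bounded LP attains a finite optimum at a vertex.

Evaluating z = -9p + q at each vertex:
  (0, 0): z = 0
  (2, 0): z = -18
  (1.526, 0.6316): z = -13.11
  (0, 0.25): z = 0.25

Bounded optimum: z* = -18 at (2, 0).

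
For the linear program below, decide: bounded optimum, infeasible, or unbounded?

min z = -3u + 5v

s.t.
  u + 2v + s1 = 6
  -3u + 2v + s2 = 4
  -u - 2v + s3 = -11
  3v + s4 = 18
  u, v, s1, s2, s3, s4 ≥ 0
The row u + 2v + s1 = 6 with s1 ≥ 0 requires u + 2v ≤ 6, while the row -u - 2v + s3 = -11 with s3 ≥ 0 is equivalent to u + 2v ≥ 11. Together they would need 11 ≤ u + 2v ≤ 6, which is impossible since 11 > 6. No point satisfies all constraints.

Infeasible — the constraint set is empty.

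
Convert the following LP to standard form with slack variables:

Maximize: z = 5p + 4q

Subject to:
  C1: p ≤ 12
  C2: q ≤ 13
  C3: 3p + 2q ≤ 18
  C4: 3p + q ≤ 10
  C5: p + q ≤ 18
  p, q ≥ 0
max z = 5p + 4q

s.t.
  p + s1 = 12
  q + s2 = 13
  3p + 2q + s3 = 18
  3p + q + s4 = 10
  p + q + s5 = 18
  p, q, s1, s2, s3, s4, s5 ≥ 0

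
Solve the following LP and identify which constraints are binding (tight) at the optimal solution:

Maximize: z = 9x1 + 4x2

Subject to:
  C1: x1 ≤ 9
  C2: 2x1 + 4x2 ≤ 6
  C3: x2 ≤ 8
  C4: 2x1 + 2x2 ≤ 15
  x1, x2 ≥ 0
Optimal: x1 = 3, x2 = 0
Binding: C2, x2 ≥ 0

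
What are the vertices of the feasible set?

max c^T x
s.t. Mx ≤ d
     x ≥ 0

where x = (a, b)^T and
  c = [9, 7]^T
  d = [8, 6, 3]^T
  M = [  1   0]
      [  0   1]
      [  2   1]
Each vertex is the intersection of two constraint boundaries that also satisfies all remaining constraints:
  a = 0 and b = 0 → (0, 0)
  2a + b = 3 and b = 0 → (1.5, 0)
  2a + b = 3 and a = 0 → (0, 3)

Vertices: (0, 0), (1.5, 0), (0, 3)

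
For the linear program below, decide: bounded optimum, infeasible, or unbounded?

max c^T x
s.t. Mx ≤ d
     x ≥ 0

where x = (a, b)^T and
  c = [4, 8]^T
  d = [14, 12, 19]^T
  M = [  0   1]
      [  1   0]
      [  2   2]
The point (0, 9.5) satisfies every constraint, so the LP is feasible; the constraints give a ≤ 12 and b ≤ 14, which with a, b ≥ 0 keep the feasible region inside a bounded box. A feasible, bounded LP attains a finite optimum at a vertex.

The LP has an optimal solution: (0, 9.5) with z = 76.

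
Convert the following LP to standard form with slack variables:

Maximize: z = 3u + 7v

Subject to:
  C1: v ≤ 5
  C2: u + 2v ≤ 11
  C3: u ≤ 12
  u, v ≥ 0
max z = 3u + 7v

s.t.
  v + s1 = 5
  u + 2v + s2 = 11
  u + s3 = 12
  u, v, s1, s2, s3 ≥ 0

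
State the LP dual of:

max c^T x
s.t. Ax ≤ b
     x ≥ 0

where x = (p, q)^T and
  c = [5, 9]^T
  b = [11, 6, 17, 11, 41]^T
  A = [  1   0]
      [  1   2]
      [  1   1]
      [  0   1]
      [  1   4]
Minimize: z = 11y1 + 6y2 + 17y3 + 11y4 + 41y5

Subject to:
  C1: -y1 - y2 - y3 - y5 ≤ -5
  C2: -2y2 - y3 - y4 - 4y5 ≤ -9
  y1, y2, y3, y4, y5 ≥ 0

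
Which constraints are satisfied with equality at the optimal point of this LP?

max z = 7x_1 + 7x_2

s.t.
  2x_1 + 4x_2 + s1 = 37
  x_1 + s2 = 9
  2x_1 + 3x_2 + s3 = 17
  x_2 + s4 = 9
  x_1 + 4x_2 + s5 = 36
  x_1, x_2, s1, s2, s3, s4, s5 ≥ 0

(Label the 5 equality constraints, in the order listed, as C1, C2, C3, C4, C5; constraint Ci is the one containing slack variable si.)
Optimal: x_1 = 8.5, x_2 = 0
Slack at optimum:
  C1: slack = 20
  C2: slack = 0.5
  C3: slack = 0 (binding)
  C4: slack = 9
  C5: slack = 27.5
  x_1 ≥ 0: x_1 = 8.5
  x_2 ≥ 0: x_2 = 0 (binding)
Binding constraints: C3, x_2 ≥ 0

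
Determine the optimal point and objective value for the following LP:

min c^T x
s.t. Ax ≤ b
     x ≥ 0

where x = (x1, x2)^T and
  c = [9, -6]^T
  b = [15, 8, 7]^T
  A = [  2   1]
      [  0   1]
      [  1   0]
Each vertex is the intersection of two constraint boundaries that also satisfies all remaining constraints:
  x1 = 0 and x2 = 0 → (0, 0)
  x1 = 7 and x2 = 0 → (7, 0)
  2x1 + x2 = 15 and x1 = 7 → (7, 1)
  2x1 + x2 = 15 and x2 = 8 → (3.5, 8)
  x2 = 8 and x1 = 0 → (0, 8)

Evaluating z = 9x1 - 6x2 at each vertex:
  (0, 0): z = 0
  (7, 0): z = 63
  (7, 1): z = 57
  (3.5, 8): z = -16.5
  (0, 8): z = -48

The minimum is at (0, 8) with z = -48.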